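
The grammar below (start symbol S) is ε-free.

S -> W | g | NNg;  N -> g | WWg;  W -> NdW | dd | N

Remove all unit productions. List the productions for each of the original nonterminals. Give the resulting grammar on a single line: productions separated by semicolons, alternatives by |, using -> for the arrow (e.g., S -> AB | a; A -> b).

Unit productions: S->W, W->N.
Unit pairs (A ⇒* B via units): (S,N), (S,W), (W,N).
S: inherits non-unit rules of {N, S, W} → NNg | NdW | WWg | dd | g.
N: inherits non-unit rules of {N} → WWg | g.
W: inherits non-unit rules of {N, W} → NdW | WWg | dd | g.

S -> g | dd | NNg | NdW | WWg; N -> g | WWg; W -> g | dd | NdW | WWg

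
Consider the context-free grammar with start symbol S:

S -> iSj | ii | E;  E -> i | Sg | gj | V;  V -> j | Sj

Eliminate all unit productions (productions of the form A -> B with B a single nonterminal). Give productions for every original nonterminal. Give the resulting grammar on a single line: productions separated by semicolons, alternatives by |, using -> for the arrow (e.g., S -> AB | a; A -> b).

S -> i | j | Sg | Sj | gj | ii | iSj; E -> i | j | Sg | Sj | gj; V -> j | Sj

Unit productions: E->V, S->E.
Unit pairs (A ⇒* B via units): (E,V), (S,E), (S,V).
S: inherits non-unit rules of {E, S, V} → Sg | Sj | gj | i | iSj | ii | j.
E: inherits non-unit rules of {E, V} → Sg | Sj | gj | i | j.
V: inherits non-unit rules of {V} → Sj | j.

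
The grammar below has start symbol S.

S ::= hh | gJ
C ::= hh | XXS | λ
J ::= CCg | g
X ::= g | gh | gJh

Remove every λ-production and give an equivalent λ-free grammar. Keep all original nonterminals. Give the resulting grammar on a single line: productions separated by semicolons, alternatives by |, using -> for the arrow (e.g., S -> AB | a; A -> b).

S -> gJ | hh; C -> hh | XXS; J -> g | Cg | CCg; X -> g | gh | gJh

Nullable set: {C}.
Drop C -> λ.
J -> CCg: C, C nullable, giving CCg | Cg | g.
Unchanged (no nullable symbols): S -> gJ; S -> hh; C -> XXS; C -> hh; J -> g; X -> g; X -> gJh; X -> gh.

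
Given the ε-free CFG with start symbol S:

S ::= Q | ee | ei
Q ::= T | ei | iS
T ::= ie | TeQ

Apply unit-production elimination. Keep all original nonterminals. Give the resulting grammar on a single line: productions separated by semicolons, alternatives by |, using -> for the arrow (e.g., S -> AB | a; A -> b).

Unit productions: Q->T, S->Q.
Unit pairs (A ⇒* B via units): (Q,T), (S,Q), (S,T).
S: inherits non-unit rules of {Q, S, T} → TeQ | ee | ei | iS | ie.
Q: inherits non-unit rules of {Q, T} → TeQ | ei | iS | ie.
T: inherits non-unit rules of {T} → TeQ | ie.

S -> ee | ei | iS | ie | TeQ; Q -> ei | iS | ie | TeQ; T -> ie | TeQ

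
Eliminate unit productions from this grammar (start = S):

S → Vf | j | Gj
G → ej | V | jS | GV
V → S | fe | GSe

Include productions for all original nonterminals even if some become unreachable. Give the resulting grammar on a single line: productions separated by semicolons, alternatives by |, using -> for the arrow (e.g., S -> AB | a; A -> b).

Unit productions: G->V, V->S.
Unit pairs (A ⇒* B via units): (G,S), (G,V), (V,S).
S: inherits non-unit rules of {S} → Gj | Vf | j.
G: inherits non-unit rules of {G, S, V} → GSe | GV | Gj | Vf | ej | fe | j | jS.
V: inherits non-unit rules of {S, V} → GSe | Gj | Vf | fe | j.

S -> j | Gj | Vf; G -> j | GV | Gj | Vf | ej | fe | jS | GSe; V -> j | Gj | Vf | fe | GSe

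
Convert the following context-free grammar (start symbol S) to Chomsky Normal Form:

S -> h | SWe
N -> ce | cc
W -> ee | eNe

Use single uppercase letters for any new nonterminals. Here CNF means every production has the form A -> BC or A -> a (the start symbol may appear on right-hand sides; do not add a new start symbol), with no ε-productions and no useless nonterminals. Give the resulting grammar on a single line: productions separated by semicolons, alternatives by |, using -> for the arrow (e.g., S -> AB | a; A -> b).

No ε-productions.
No unit productions to eliminate.
TERM: introduce A -> c, B -> e and substitute in every rule of length ≥2.
BIN: S -> SWB becomes S -> SC, C -> WB; W -> BNB becomes W -> BD, D -> NB.

S -> h | SC; A -> c; B -> e; C -> WB; D -> NB; N -> AA | AB; W -> BB | BD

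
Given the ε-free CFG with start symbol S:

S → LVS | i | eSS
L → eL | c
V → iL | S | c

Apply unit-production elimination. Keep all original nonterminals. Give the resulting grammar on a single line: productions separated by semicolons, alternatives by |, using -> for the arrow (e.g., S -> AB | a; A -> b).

S -> i | LVS | eSS; L -> c | eL; V -> c | i | iL | LVS | eSS

Unit productions: V->S.
Unit pairs (A ⇒* B via units): (V,S).
S: inherits non-unit rules of {S} → LVS | eSS | i.
L: inherits non-unit rules of {L} → c | eL.
V: inherits non-unit rules of {S, V} → LVS | c | eSS | i | iL.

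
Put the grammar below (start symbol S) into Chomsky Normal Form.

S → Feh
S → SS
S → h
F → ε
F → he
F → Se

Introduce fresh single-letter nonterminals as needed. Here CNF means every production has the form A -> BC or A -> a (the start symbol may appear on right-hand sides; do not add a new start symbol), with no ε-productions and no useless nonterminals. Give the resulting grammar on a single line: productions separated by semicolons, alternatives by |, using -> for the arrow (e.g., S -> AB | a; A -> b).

S -> h | AB | FC | SS; A -> e; B -> h; C -> AB; F -> BA | SA

Nullable: {F}; after ε-elimination: S -> h | SS | eh | Feh; F -> Se | he.
No unit productions to eliminate.
TERM: introduce A -> e, B -> h and substitute in every rule of length ≥2.
BIN: S -> FAB becomes S -> FC, C -> AB.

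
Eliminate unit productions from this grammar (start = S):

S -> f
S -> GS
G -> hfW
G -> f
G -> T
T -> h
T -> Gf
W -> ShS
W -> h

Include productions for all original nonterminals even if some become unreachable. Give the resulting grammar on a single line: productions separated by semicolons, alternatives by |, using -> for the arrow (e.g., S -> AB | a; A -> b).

S -> f | GS; G -> f | h | Gf | hfW; T -> h | Gf; W -> h | ShS

Unit productions: G->T.
Unit pairs (A ⇒* B via units): (G,T).
S: inherits non-unit rules of {S} → GS | f.
G: inherits non-unit rules of {G, T} → Gf | f | h | hfW.
T: inherits non-unit rules of {T} → Gf | h.
W: inherits non-unit rules of {W} → ShS | h.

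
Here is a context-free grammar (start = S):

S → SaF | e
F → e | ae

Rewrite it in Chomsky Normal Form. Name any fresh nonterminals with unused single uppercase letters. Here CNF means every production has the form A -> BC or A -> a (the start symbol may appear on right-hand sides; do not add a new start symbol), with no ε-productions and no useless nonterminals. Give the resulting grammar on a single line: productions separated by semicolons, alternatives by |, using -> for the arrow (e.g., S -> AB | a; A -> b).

No ε-productions.
No unit productions to eliminate.
TERM: introduce A -> a, B -> e and substitute in every rule of length ≥2.
BIN: S -> SAF becomes S -> SC, C -> AF.

S -> e | SC; A -> a; B -> e; C -> AF; F -> e | AB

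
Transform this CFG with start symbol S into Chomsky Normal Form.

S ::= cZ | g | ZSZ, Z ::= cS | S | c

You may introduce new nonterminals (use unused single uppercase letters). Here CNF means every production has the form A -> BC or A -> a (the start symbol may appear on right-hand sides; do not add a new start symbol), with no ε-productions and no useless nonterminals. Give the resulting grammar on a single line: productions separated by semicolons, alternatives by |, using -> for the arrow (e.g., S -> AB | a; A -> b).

S -> g | AZ | ZB; A -> c; B -> SZ; C -> SZ; Z -> c | g | AS | AZ | ZC

No ε-productions.
After unit-elimination: S -> g | cZ | ZSZ; Z -> c | g | cS | cZ | ZSZ.
TERM: introduce A -> c and substitute in every rule of length ≥2.
BIN: S -> ZSZ becomes S -> ZB, B -> SZ; Z -> ZSZ becomes Z -> ZC, C -> SZ.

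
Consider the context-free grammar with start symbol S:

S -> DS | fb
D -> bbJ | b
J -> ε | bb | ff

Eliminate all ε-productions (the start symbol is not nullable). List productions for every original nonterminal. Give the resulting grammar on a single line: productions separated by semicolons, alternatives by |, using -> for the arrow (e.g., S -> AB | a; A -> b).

S -> DS | fb; D -> b | bb | bbJ; J -> bb | ff

Nullable set: {J}.
D -> bbJ: J nullable, giving bb | bbJ.
Drop J -> ε.
Unchanged (no nullable symbols): S -> DS; S -> fb; D -> b; J -> bb; J -> ff.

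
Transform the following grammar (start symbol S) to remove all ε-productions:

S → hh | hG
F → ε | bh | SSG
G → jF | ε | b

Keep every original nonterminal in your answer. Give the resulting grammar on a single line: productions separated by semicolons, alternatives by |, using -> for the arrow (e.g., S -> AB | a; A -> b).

Nullable set: {F, G}.
S -> hG: G nullable, giving h | hG.
Drop F -> ε.
F -> SSG: G nullable, giving SS | SSG.
Drop G -> ε.
G -> jF: F nullable, giving j | jF.
Unchanged (no nullable symbols): S -> hh; F -> bh; G -> b.

S -> h | hG | hh; F -> SS | bh | SSG; G -> b | j | jF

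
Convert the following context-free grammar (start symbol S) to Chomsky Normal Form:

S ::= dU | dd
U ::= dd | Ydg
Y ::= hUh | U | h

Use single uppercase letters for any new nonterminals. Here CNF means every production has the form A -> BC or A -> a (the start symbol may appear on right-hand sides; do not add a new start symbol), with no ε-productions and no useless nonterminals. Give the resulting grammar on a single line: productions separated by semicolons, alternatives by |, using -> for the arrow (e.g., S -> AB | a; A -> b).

No ε-productions.
After unit-elimination: S -> dU | dd; U -> dd | Ydg; Y -> h | dd | Ydg | hUh.
TERM: introduce A -> d, B -> g, C -> h and substitute in every rule of length ≥2.
BIN: U -> YAB becomes U -> YD, D -> AB; Y -> CUC becomes Y -> CE, E -> UC; Y -> YAB becomes Y -> YF, F -> AB.

S -> AA | AU; A -> d; B -> g; C -> h; D -> AB; E -> UC; F -> AB; U -> AA | YD; Y -> h | AA | CE | YF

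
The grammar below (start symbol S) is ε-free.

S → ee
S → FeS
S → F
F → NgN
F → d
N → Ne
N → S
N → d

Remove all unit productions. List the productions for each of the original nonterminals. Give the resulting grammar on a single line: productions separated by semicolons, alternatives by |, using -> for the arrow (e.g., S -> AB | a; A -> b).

S -> d | ee | FeS | NgN; F -> d | NgN; N -> d | Ne | ee | FeS | NgN

Unit productions: N->S, S->F.
Unit pairs (A ⇒* B via units): (N,F), (N,S), (S,F).
S: inherits non-unit rules of {F, S} → FeS | NgN | d | ee.
F: inherits non-unit rules of {F} → NgN | d.
N: inherits non-unit rules of {F, N, S} → FeS | Ne | NgN | d | ee.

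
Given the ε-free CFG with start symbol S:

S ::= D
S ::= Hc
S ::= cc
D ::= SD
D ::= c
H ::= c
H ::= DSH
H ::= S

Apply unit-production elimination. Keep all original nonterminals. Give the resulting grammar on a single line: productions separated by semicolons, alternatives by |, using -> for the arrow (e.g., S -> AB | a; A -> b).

S -> c | Hc | SD | cc; D -> c | SD; H -> c | Hc | SD | cc | DSH

Unit productions: H->S, S->D.
Unit pairs (A ⇒* B via units): (H,D), (H,S), (S,D).
S: inherits non-unit rules of {D, S} → Hc | SD | c | cc.
D: inherits non-unit rules of {D} → SD | c.
H: inherits non-unit rules of {D, H, S} → DSH | Hc | SD | c | cc.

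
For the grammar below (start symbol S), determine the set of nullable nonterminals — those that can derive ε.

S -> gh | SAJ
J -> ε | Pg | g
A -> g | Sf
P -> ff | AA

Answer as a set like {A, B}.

{J}

Directly nullable (have an ε-rule): {J}.
Not nullable: A, P, S — each has a terminal in every rule's right-hand side or depends on a non-nullable symbol.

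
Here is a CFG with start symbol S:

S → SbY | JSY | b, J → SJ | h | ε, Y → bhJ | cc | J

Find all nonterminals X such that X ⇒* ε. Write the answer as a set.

Directly nullable (have an ε-rule): {J}.
Y is nullable via Y -> J (every symbol on the right is already known nullable).
Not nullable: S — each has a terminal in every rule's right-hand side or depends on a non-nullable symbol.

{J, Y}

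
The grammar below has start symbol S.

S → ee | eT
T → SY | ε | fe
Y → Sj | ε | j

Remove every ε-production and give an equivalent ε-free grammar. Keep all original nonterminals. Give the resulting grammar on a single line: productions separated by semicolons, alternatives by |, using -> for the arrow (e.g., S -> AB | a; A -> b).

Nullable set: {T, Y}.
S -> eT: T nullable, giving e | eT.
Drop T -> ε.
T -> SY: Y nullable, giving S | SY.
Drop Y -> ε.
Unchanged (no nullable symbols): S -> ee; T -> fe; Y -> Sj; Y -> j.

S -> e | eT | ee; T -> S | SY | fe; Y -> j | Sj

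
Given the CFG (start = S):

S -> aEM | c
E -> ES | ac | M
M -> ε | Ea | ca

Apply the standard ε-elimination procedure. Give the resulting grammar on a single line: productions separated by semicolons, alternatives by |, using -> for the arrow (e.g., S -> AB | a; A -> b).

S -> a | c | aE | aM | aEM; E -> M | S | ES | ac; M -> a | Ea | ca

Nullable set: {E, M}.
S -> aEM: E, M nullable, giving a | aE | aEM | aM.
E -> ES: E nullable, giving ES | S.
E -> M: M nullable, giving M.
Drop M -> ε.
M -> Ea: E nullable, giving Ea | a.
Unchanged (no nullable symbols): S -> c; E -> ac; M -> ca.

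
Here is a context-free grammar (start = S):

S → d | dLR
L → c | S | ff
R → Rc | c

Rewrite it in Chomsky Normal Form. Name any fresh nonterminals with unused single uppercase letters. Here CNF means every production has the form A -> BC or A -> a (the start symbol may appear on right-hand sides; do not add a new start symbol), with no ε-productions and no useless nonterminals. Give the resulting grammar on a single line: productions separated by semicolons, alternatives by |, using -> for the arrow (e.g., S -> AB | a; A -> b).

S -> d | AE; A -> d; B -> f; C -> c; D -> LR; E -> LR; L -> c | d | AD | BB; R -> c | RC

No ε-productions.
After unit-elimination: S -> d | dLR; L -> c | d | ff | dLR; R -> c | Rc.
TERM: introduce C -> c, A -> d, B -> f and substitute in every rule of length ≥2.
BIN: L -> ALR becomes L -> AD, D -> LR; S -> ALR becomes S -> AE, E -> LR.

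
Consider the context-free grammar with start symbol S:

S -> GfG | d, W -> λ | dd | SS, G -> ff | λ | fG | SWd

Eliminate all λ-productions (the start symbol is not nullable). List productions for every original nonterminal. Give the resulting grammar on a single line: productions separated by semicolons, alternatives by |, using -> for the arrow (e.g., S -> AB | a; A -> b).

Nullable set: {G, W}.
S -> GfG: G, G nullable, giving Gf | GfG | f | fG.
Drop G -> λ.
G -> SWd: W nullable, giving SWd | Sd.
G -> fG: G nullable, giving f | fG.
Drop W -> λ.
Unchanged (no nullable symbols): S -> d; G -> ff; W -> SS; W -> dd.

S -> d | f | Gf | fG | GfG; G -> f | Sd | fG | ff | SWd; W -> SS | dd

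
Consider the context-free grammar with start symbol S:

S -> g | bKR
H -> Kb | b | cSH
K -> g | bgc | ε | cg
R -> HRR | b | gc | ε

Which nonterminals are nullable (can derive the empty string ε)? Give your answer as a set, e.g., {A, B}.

Directly nullable (have an ε-rule): {K, R}.
Not nullable: H, S — each has a terminal in every rule's right-hand side or depends on a non-nullable symbol.

{K, R}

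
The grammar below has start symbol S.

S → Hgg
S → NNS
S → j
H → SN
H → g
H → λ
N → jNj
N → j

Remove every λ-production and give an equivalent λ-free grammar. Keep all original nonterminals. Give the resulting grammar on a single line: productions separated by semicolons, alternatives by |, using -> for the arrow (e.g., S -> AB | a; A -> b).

Nullable set: {H}.
S -> Hgg: H nullable, giving Hgg | gg.
Drop H -> λ.
Unchanged (no nullable symbols): S -> NNS; S -> j; H -> SN; H -> g; N -> j; N -> jNj.

S -> j | gg | Hgg | NNS; H -> g | SN; N -> j | jNj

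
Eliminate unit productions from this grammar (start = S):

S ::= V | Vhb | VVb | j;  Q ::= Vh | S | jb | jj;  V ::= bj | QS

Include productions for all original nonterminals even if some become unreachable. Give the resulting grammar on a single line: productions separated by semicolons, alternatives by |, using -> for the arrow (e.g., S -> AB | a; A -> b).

S -> j | QS | bj | VVb | Vhb; Q -> j | QS | Vh | bj | jb | jj | VVb | Vhb; V -> QS | bj

Unit productions: Q->S, S->V.
Unit pairs (A ⇒* B via units): (Q,S), (Q,V), (S,V).
S: inherits non-unit rules of {S, V} → QS | VVb | Vhb | bj | j.
Q: inherits non-unit rules of {Q, S, V} → QS | VVb | Vh | Vhb | bj | j | jb | jj.
V: inherits non-unit rules of {V} → QS | bj.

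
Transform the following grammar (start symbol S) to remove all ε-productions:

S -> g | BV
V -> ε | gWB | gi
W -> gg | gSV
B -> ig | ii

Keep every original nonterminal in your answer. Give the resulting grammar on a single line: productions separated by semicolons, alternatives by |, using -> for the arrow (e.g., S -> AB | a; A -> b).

S -> B | g | BV; B -> ig | ii; V -> gi | gWB; W -> gS | gg | gSV

Nullable set: {V}.
S -> BV: V nullable, giving B | BV.
Drop V -> ε.
W -> gSV: V nullable, giving gS | gSV.
Unchanged (no nullable symbols): S -> g; B -> ig; B -> ii; V -> gWB; V -> gi; W -> gg.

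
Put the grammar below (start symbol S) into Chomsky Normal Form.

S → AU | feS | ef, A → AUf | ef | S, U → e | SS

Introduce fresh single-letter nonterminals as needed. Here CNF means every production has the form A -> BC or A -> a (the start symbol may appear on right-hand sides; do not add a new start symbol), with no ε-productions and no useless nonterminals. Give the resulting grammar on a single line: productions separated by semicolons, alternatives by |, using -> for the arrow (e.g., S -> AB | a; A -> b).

S -> AU | BF | CB; A -> AD | AU | BE | CB; B -> f; C -> e; D -> UB; E -> CS; F -> CS; U -> e | SS

No ε-productions.
After unit-elimination: S -> AU | ef | feS; A -> AU | ef | AUf | feS; U -> e | SS.
TERM: introduce C -> e, B -> f and substitute in every rule of length ≥2.
BIN: A -> AUB becomes A -> AD, D -> UB; A -> BCS becomes A -> BE, E -> CS; S -> BCS becomes S -> BF, F -> CS.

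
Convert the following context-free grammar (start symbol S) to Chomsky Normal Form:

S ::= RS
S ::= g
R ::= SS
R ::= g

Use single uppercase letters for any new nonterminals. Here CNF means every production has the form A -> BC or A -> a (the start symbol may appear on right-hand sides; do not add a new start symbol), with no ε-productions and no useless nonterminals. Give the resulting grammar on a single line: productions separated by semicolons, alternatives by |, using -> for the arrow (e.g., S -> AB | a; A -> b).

No ε-productions.
No unit productions to eliminate.

S -> g | RS; R -> g | SS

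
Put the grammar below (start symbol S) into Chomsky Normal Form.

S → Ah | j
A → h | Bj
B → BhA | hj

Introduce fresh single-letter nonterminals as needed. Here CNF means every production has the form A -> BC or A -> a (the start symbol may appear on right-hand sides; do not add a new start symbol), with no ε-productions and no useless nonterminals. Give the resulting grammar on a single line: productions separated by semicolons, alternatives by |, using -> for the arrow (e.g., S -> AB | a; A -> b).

S -> j | AD; A -> h | BC; B -> BE | DC; C -> j; D -> h; E -> DA

No ε-productions.
No unit productions to eliminate.
TERM: introduce D -> h, C -> j and substitute in every rule of length ≥2.
BIN: B -> BDA becomes B -> BE, E -> DA.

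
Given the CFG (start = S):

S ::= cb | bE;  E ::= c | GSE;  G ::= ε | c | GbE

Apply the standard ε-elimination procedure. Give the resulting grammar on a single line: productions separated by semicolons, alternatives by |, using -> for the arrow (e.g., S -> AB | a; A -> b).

S -> bE | cb; E -> c | SE | GSE; G -> c | bE | GbE

Nullable set: {G}.
E -> GSE: G nullable, giving GSE | SE.
Drop G -> ε.
G -> GbE: G nullable, giving GbE | bE.
Unchanged (no nullable symbols): S -> bE; S -> cb; E -> c; G -> c.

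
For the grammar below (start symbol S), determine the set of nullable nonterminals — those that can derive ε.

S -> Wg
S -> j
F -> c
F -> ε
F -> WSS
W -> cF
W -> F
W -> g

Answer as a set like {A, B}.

Directly nullable (have an ε-rule): {F}.
W is nullable via W -> F (every symbol on the right is already known nullable).
Not nullable: S — each has a terminal in every rule's right-hand side or depends on a non-nullable symbol.

{F, W}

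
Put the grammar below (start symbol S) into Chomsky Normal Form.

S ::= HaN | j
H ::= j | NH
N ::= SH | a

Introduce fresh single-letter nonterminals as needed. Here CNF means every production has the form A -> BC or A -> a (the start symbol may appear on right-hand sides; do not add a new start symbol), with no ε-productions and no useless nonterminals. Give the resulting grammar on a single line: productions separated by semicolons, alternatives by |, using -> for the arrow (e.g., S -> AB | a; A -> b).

No ε-productions.
No unit productions to eliminate.
TERM: introduce A -> a and substitute in every rule of length ≥2.
BIN: S -> HAN becomes S -> HB, B -> AN.

S -> j | HB; A -> a; B -> AN; H -> j | NH; N -> a | SH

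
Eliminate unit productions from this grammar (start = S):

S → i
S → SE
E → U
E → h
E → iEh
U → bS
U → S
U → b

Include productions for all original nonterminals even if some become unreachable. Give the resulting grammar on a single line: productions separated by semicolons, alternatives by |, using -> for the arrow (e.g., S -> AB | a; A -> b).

S -> i | SE; E -> b | h | i | SE | bS | iEh; U -> b | i | SE | bS

Unit productions: E->U, U->S.
Unit pairs (A ⇒* B via units): (E,S), (E,U), (U,S).
S: inherits non-unit rules of {S} → SE | i.
E: inherits non-unit rules of {E, S, U} → SE | b | bS | h | i | iEh.
U: inherits non-unit rules of {S, U} → SE | b | bS | i.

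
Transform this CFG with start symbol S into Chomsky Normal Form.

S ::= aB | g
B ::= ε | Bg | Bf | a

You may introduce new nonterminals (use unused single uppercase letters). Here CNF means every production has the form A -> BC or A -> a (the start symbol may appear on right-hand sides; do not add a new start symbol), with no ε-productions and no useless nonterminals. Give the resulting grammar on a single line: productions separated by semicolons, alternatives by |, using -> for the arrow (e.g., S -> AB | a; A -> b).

S -> a | g | DB; A -> f; B -> a | f | g | BA | BC; C -> g; D -> a

Nullable: {B}; after ε-elimination: S -> a | g | aB; B -> a | f | g | Bf | Bg.
No unit productions to eliminate.
TERM: introduce D -> a, A -> f, C -> g and substitute in every rule of length ≥2.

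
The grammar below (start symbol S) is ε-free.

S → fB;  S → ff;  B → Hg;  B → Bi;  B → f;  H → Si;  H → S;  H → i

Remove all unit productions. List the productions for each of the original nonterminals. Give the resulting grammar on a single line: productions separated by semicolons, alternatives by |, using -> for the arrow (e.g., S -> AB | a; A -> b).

S -> fB | ff; B -> f | Bi | Hg; H -> i | Si | fB | ff

Unit productions: H->S.
Unit pairs (A ⇒* B via units): (H,S).
S: inherits non-unit rules of {S} → fB | ff.
B: inherits non-unit rules of {B} → Bi | Hg | f.
H: inherits non-unit rules of {H, S} → Si | fB | ff | i.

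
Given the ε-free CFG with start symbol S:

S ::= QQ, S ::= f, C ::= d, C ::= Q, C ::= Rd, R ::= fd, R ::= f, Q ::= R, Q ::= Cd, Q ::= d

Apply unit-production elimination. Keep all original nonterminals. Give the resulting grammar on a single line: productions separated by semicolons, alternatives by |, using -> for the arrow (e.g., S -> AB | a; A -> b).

Unit productions: C->Q, Q->R.
Unit pairs (A ⇒* B via units): (C,Q), (C,R), (Q,R).
S: inherits non-unit rules of {S} → QQ | f.
C: inherits non-unit rules of {C, Q, R} → Cd | Rd | d | f | fd.
Q: inherits non-unit rules of {Q, R} → Cd | d | f | fd.
R: inherits non-unit rules of {R} → f | fd.

S -> f | QQ; C -> d | f | Cd | Rd | fd; Q -> d | f | Cd | fd; R -> f | fd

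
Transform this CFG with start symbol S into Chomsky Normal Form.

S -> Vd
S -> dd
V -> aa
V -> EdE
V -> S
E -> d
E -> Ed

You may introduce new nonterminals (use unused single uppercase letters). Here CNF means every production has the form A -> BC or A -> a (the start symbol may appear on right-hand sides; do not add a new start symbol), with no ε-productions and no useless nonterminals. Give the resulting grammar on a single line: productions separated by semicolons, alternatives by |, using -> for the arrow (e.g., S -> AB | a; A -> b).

S -> AA | VA; A -> d; B -> a; C -> AE; E -> d | EA; V -> AA | BB | EC | VA

No ε-productions.
After unit-elimination: S -> Vd | dd; E -> d | Ed; V -> Vd | aa | dd | EdE.
TERM: introduce B -> a, A -> d and substitute in every rule of length ≥2.
BIN: V -> EAE becomes V -> EC, C -> AE.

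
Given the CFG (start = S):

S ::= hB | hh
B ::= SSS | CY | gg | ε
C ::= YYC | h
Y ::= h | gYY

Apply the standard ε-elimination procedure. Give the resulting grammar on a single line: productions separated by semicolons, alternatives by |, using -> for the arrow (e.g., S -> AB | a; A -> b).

S -> h | hB | hh; B -> CY | gg | SSS; C -> h | YYC; Y -> h | gYY

Nullable set: {B}.
S -> hB: B nullable, giving h | hB.
Drop B -> ε.
Unchanged (no nullable symbols): S -> hh; B -> CY; B -> SSS; B -> gg; C -> YYC; C -> h; Y -> gYY; Y -> h.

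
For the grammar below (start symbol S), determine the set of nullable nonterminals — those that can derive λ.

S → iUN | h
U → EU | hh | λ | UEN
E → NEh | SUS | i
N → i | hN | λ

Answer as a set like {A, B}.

Directly nullable (have an ε-rule): {N, U}.
Not nullable: E, S — each has a terminal in every rule's right-hand side or depends on a non-nullable symbol.

{N, U}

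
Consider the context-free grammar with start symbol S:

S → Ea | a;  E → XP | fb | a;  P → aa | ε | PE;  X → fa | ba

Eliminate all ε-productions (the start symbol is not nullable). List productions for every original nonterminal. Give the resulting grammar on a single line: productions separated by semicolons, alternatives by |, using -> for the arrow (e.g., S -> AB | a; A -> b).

Nullable set: {P}.
E -> XP: P nullable, giving X | XP.
Drop P -> ε.
P -> PE: P nullable, giving E | PE.
Unchanged (no nullable symbols): S -> Ea; S -> a; E -> a; E -> fb; P -> aa; X -> ba; X -> fa.

S -> a | Ea; E -> X | a | XP | fb; P -> E | PE | aa; X -> ba | fa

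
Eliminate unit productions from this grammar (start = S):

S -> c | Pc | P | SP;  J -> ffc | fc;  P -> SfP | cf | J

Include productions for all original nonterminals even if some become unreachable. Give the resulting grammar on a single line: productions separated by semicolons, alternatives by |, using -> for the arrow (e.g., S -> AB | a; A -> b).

S -> c | Pc | SP | cf | fc | SfP | ffc; J -> fc | ffc; P -> cf | fc | SfP | ffc

Unit productions: P->J, S->P.
Unit pairs (A ⇒* B via units): (P,J), (S,J), (S,P).
S: inherits non-unit rules of {J, P, S} → Pc | SP | SfP | c | cf | fc | ffc.
J: inherits non-unit rules of {J} → fc | ffc.
P: inherits non-unit rules of {J, P} → SfP | cf | fc | ffc.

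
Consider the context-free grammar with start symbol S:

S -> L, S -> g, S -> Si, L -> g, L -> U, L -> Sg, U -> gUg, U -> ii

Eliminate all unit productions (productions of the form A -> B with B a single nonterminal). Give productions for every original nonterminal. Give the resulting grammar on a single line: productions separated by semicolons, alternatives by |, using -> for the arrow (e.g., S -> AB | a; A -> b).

Unit productions: L->U, S->L.
Unit pairs (A ⇒* B via units): (L,U), (S,L), (S,U).
S: inherits non-unit rules of {L, S, U} → Sg | Si | g | gUg | ii.
L: inherits non-unit rules of {L, U} → Sg | g | gUg | ii.
U: inherits non-unit rules of {U} → gUg | ii.

S -> g | Sg | Si | ii | gUg; L -> g | Sg | ii | gUg; U -> ii | gUg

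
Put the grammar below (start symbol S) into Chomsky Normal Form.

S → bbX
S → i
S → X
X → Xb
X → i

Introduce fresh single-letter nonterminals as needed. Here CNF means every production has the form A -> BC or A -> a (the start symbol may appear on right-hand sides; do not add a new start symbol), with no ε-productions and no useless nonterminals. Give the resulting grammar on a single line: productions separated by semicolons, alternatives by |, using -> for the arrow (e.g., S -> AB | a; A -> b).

S -> i | AB | XA; A -> b; B -> AX; X -> i | XA

No ε-productions.
After unit-elimination: S -> i | Xb | bbX; X -> i | Xb.
TERM: introduce A -> b and substitute in every rule of length ≥2.
BIN: S -> AAX becomes S -> AB, B -> AX.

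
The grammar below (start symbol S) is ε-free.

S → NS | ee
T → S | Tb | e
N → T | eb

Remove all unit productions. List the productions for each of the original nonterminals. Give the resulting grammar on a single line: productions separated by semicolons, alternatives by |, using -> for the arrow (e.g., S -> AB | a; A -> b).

S -> NS | ee; N -> e | NS | Tb | eb | ee; T -> e | NS | Tb | ee

Unit productions: N->T, T->S.
Unit pairs (A ⇒* B via units): (N,S), (N,T), (T,S).
S: inherits non-unit rules of {S} → NS | ee.
N: inherits non-unit rules of {N, S, T} → NS | Tb | e | eb | ee.
T: inherits non-unit rules of {S, T} → NS | Tb | e | ee.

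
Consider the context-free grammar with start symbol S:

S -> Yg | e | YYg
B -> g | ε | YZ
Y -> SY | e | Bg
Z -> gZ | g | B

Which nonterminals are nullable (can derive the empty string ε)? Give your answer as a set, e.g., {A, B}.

Directly nullable (have an ε-rule): {B}.
Z is nullable via Z -> B (every symbol on the right is already known nullable).
Not nullable: S, Y — each has a terminal in every rule's right-hand side or depends on a non-nullable symbol.

{B, Z}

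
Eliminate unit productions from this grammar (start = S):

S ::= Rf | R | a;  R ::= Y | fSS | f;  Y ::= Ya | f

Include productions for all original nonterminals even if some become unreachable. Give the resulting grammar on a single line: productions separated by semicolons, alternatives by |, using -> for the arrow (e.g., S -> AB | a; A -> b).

Unit productions: R->Y, S->R.
Unit pairs (A ⇒* B via units): (R,Y), (S,R), (S,Y).
S: inherits non-unit rules of {R, S, Y} → Rf | Ya | a | f | fSS.
R: inherits non-unit rules of {R, Y} → Ya | f | fSS.
Y: inherits non-unit rules of {Y} → Ya | f.

S -> a | f | Rf | Ya | fSS; R -> f | Ya | fSS; Y -> f | Ya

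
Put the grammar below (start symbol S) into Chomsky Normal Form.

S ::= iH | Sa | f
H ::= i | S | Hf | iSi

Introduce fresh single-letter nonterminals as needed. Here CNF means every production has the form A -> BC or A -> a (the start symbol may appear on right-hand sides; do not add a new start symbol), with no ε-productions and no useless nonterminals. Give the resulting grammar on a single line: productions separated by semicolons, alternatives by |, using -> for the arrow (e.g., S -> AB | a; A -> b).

S -> f | CH | SB; A -> f; B -> a; C -> i; D -> SC; H -> f | i | CD | CH | HA | SB

No ε-productions.
After unit-elimination: S -> f | Sa | iH; H -> f | i | Hf | Sa | iH | iSi.
TERM: introduce B -> a, A -> f, C -> i and substitute in every rule of length ≥2.
BIN: H -> CSC becomes H -> CD, D -> SC.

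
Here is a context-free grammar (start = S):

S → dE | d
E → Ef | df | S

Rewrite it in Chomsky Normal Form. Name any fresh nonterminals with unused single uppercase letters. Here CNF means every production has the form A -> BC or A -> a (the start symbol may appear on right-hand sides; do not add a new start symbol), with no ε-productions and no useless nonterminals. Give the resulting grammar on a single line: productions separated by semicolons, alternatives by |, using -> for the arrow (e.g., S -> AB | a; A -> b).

No ε-productions.
After unit-elimination: S -> d | dE; E -> d | Ef | dE | df.
TERM: introduce B -> d, A -> f and substitute in every rule of length ≥2.

S -> d | BE; A -> f; B -> d; E -> d | BA | BE | EA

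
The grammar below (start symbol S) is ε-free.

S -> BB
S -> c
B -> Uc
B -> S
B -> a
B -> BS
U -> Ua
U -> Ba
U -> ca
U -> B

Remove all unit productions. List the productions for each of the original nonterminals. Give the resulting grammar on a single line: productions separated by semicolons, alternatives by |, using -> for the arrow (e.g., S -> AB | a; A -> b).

S -> c | BB; B -> a | c | BB | BS | Uc; U -> a | c | BB | BS | Ba | Ua | Uc | ca

Unit productions: B->S, U->B.
Unit pairs (A ⇒* B via units): (B,S), (U,B), (U,S).
S: inherits non-unit rules of {S} → BB | c.
B: inherits non-unit rules of {B, S} → BB | BS | Uc | a | c.
U: inherits non-unit rules of {B, S, U} → BB | BS | Ba | Ua | Uc | a | c | ca.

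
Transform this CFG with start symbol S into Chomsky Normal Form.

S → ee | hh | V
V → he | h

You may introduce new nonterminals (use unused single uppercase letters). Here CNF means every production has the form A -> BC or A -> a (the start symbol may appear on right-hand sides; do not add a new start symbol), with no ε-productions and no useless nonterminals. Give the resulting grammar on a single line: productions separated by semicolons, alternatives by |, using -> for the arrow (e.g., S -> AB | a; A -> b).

No ε-productions.
After unit-elimination: S -> h | ee | he | hh; V -> h | he.
TERM: introduce A -> e, B -> h and substitute in every rule of length ≥2.
Drop unreachable/unproductive: V.

S -> h | AA | BA | BB; A -> e; B -> h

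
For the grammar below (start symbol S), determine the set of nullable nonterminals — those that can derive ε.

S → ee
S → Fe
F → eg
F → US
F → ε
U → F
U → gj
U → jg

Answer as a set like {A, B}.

Directly nullable (have an ε-rule): {F}.
U is nullable via U -> F (every symbol on the right is already known nullable).
Not nullable: S — each has a terminal in every rule's right-hand side or depends on a non-nullable symbol.

{F, U}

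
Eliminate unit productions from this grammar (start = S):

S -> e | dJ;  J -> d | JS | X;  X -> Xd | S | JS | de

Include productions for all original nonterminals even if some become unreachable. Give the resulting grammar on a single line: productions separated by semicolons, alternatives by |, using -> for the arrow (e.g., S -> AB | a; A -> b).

S -> e | dJ; J -> d | e | JS | Xd | dJ | de; X -> e | JS | Xd | dJ | de

Unit productions: J->X, X->S.
Unit pairs (A ⇒* B via units): (J,S), (J,X), (X,S).
S: inherits non-unit rules of {S} → dJ | e.
J: inherits non-unit rules of {J, S, X} → JS | Xd | d | dJ | de | e.
X: inherits non-unit rules of {S, X} → JS | Xd | dJ | de | e.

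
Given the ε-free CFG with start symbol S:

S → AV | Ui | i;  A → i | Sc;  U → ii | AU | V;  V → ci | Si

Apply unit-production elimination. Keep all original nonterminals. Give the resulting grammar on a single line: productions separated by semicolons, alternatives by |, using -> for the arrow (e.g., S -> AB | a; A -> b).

S -> i | AV | Ui; A -> i | Sc; U -> AU | Si | ci | ii; V -> Si | ci

Unit productions: U->V.
Unit pairs (A ⇒* B via units): (U,V).
S: inherits non-unit rules of {S} → AV | Ui | i.
A: inherits non-unit rules of {A} → Sc | i.
U: inherits non-unit rules of {U, V} → AU | Si | ci | ii.
V: inherits non-unit rules of {V} → Si | ci.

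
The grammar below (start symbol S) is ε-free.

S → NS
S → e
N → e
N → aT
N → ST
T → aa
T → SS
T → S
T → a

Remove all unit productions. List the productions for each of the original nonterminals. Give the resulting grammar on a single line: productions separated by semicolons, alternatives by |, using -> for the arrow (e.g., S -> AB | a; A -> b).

S -> e | NS; N -> e | ST | aT; T -> a | e | NS | SS | aa

Unit productions: T->S.
Unit pairs (A ⇒* B via units): (T,S).
S: inherits non-unit rules of {S} → NS | e.
N: inherits non-unit rules of {N} → ST | aT | e.
T: inherits non-unit rules of {S, T} → NS | SS | a | aa | e.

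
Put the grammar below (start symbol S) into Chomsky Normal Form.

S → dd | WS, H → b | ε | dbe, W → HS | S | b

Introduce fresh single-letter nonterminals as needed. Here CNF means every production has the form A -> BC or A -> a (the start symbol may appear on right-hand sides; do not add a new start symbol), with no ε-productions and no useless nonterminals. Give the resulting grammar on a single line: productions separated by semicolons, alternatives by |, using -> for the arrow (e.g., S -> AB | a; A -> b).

S -> AA | WS; A -> d; B -> b; C -> e; D -> BC; H -> b | AD; W -> b | AA | HS | WS

Nullable: {H}; after ε-elimination: S -> WS | dd; H -> b | dbe; W -> S | b | HS.
After unit-elimination: S -> WS | dd; H -> b | dbe; W -> b | HS | WS | dd.
TERM: introduce B -> b, A -> d, C -> e and substitute in every rule of length ≥2.
BIN: H -> ABC becomes H -> AD, D -> BC.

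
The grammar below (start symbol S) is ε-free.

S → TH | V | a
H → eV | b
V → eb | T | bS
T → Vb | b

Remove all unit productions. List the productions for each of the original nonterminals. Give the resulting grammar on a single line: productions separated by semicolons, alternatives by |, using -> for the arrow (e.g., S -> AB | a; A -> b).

S -> a | b | TH | Vb | bS | eb; H -> b | eV; T -> b | Vb; V -> b | Vb | bS | eb

Unit productions: S->V, V->T.
Unit pairs (A ⇒* B via units): (S,T), (S,V), (V,T).
S: inherits non-unit rules of {S, T, V} → TH | Vb | a | b | bS | eb.
H: inherits non-unit rules of {H} → b | eV.
T: inherits non-unit rules of {T} → Vb | b.
V: inherits non-unit rules of {T, V} → Vb | b | bS | eb.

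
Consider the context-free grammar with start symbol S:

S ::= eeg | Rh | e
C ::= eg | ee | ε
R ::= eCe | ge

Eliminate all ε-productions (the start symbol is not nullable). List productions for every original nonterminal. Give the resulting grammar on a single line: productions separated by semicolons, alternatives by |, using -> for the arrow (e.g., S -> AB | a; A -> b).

S -> e | Rh | eeg; C -> ee | eg; R -> ee | ge | eCe

Nullable set: {C}.
Drop C -> ε.
R -> eCe: C nullable, giving eCe | ee.
Unchanged (no nullable symbols): S -> Rh; S -> e; S -> eeg; C -> ee; C -> eg; R -> ge.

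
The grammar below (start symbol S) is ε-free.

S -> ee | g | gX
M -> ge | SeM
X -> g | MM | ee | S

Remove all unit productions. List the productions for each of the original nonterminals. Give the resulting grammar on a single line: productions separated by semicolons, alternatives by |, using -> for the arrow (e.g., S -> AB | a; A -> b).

S -> g | ee | gX; M -> ge | SeM; X -> g | MM | ee | gX

Unit productions: X->S.
Unit pairs (A ⇒* B via units): (X,S).
S: inherits non-unit rules of {S} → ee | g | gX.
M: inherits non-unit rules of {M} → SeM | ge.
X: inherits non-unit rules of {S, X} → MM | ee | g | gX.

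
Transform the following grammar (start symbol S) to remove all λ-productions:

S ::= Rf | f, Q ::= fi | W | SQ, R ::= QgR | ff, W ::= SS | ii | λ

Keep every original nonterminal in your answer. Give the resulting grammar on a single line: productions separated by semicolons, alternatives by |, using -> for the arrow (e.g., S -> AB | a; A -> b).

S -> f | Rf; Q -> S | W | SQ | fi; R -> ff | gR | QgR; W -> SS | ii

Nullable set: {Q, W}.
Q -> SQ: Q nullable, giving S | SQ.
Q -> W: W nullable, giving W.
R -> QgR: Q nullable, giving QgR | gR.
Drop W -> λ.
Unchanged (no nullable symbols): S -> Rf; S -> f; Q -> fi; R -> ff; W -> SS; W -> ii.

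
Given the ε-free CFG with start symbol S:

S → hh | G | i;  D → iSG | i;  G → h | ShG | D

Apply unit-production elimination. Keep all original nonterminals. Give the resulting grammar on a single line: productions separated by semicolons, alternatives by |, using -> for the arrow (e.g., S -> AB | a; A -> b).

S -> h | i | hh | ShG | iSG; D -> i | iSG; G -> h | i | ShG | iSG

Unit productions: G->D, S->G.
Unit pairs (A ⇒* B via units): (G,D), (S,D), (S,G).
S: inherits non-unit rules of {D, G, S} → ShG | h | hh | i | iSG.
D: inherits non-unit rules of {D} → i | iSG.
G: inherits non-unit rules of {D, G} → ShG | h | i | iSG.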